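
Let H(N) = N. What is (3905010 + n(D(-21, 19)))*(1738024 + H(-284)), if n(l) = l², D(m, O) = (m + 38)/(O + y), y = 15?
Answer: 6785892511835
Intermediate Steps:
D(m, O) = (38 + m)/(15 + O) (D(m, O) = (m + 38)/(O + 15) = (38 + m)/(15 + O))
(3905010 + n(D(-21, 19)))*(1738024 + H(-284)) = (3905010 + ((38 - 21)/(15 + 19))²)*(1738024 - 284) = (3905010 + (17/34)²)*1737740 = (3905010 + ((1/34)*17)²)*1737740 = (3905010 + (½)²)*1737740 = (3905010 + ¼)*1737740 = (15620041/4)*1737740 = 6785892511835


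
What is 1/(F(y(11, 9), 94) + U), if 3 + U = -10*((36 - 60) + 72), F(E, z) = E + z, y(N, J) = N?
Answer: -1/378 ≈ -0.0026455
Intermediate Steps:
U = -483 (U = -3 - 10*((36 - 60) + 72) = -3 - 10*(-24 + 72) = -3 - 10*48 = -3 - 480 = -483)
1/(F(y(11, 9), 94) + U) = 1/((11 + 94) - 483) = 1/(105 - 483) = 1/(-378) = -1/378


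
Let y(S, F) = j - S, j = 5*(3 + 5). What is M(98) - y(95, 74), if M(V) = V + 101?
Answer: 254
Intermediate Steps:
j = 40 (j = 5*8 = 40)
M(V) = 101 + V
y(S, F) = 40 - S
M(98) - y(95, 74) = (101 + 98) - (40 - 1*95) = 199 - (40 - 95) = 199 - 1*(-55) = 199 + 55 = 254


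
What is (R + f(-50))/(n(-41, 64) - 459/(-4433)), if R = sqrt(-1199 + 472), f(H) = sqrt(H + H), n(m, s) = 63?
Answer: 4433*I*(10 + sqrt(727))/279738 ≈ 0.58575*I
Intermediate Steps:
f(H) = sqrt(2)*sqrt(H) (f(H) = sqrt(2*H) = sqrt(2)*sqrt(H))
R = I*sqrt(727) (R = sqrt(-727) = I*sqrt(727) ≈ 26.963*I)
(R + f(-50))/(n(-41, 64) - 459/(-4433)) = (I*sqrt(727) + sqrt(2)*sqrt(-50))/(63 - 459/(-4433)) = (I*sqrt(727) + sqrt(2)*(5*I*sqrt(2)))/(63 - 459*(-1/4433)) = (I*sqrt(727) + 10*I)/(63 + 459/4433) = (10*I + I*sqrt(727))/(279738/4433) = (10*I + I*sqrt(727))*(4433/279738) = 22165*I/139869 + 4433*I*sqrt(727)/279738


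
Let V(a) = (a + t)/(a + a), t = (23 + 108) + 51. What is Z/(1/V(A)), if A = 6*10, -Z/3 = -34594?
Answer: 2092937/10 ≈ 2.0929e+5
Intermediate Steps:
Z = 103782 (Z = -3*(-34594) = 103782)
t = 182 (t = 131 + 51 = 182)
A = 60
V(a) = (182 + a)/(2*a) (V(a) = (a + 182)/(a + a) = (182 + a)/((2*a)) = (182 + a)*(1/(2*a)) = (182 + a)/(2*a))
Z/(1/V(A)) = 103782/(1/((½)*(182 + 60)/60)) = 103782/(1/((½)*(1/60)*242)) = 103782/(1/(121/60)) = 103782/(60/121) = 103782*(121/60) = 2092937/10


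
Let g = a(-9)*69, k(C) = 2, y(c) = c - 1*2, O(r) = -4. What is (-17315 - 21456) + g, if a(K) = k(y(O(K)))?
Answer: -38633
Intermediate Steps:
y(c) = -2 + c (y(c) = c - 2 = -2 + c)
a(K) = 2
g = 138 (g = 2*69 = 138)
(-17315 - 21456) + g = (-17315 - 21456) + 138 = -38771 + 138 = -38633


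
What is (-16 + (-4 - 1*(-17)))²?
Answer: 9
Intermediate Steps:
(-16 + (-4 - 1*(-17)))² = (-16 + (-4 + 17))² = (-16 + 13)² = (-3)² = 9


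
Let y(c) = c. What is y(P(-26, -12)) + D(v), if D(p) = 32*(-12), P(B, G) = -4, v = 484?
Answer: -388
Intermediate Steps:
D(p) = -384
y(P(-26, -12)) + D(v) = -4 - 384 = -388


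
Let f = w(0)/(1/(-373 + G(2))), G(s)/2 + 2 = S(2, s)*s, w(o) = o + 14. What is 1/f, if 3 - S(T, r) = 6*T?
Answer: -1/5782 ≈ -0.00017295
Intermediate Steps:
S(T, r) = 3 - 6*T
w(o) = 14 + o
G(s) = -4 - 18*s (G(s) = -4 + 2*((3 - 6*2)*s) = -4 + 2*((3 - 12)*s) = -4 + 2*(-9*s) = -4 - 18*s)
f = -5782 (f = (14 + 0)/(1/(-373 + (-4 - 18*2))) = 14/(1/(-373 + (-4 - 36))) = 14/(1/(-373 - 40)) = 14/(1/(-413)) = 14/(-1/413) = 14*(-413) = -5782)
1/f = 1/(-5782) = -1/5782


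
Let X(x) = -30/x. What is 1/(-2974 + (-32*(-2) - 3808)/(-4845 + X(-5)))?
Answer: -1613/4795814 ≈ -0.00033634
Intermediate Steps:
1/(-2974 + (-32*(-2) - 3808)/(-4845 + X(-5))) = 1/(-2974 + (-32*(-2) - 3808)/(-4845 - 30/(-5))) = 1/(-2974 + (64 - 3808)/(-4845 - 30*(-⅕))) = 1/(-2974 - 3744/(-4845 + 6)) = 1/(-2974 - 3744/(-4839)) = 1/(-2974 - 3744*(-1/4839)) = 1/(-2974 + 1248/1613) = 1/(-4795814/1613) = -1613/4795814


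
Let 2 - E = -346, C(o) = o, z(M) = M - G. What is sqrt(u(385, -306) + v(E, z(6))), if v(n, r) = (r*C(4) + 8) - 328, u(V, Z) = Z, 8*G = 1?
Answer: I*sqrt(2410)/2 ≈ 24.546*I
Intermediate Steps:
G = 1/8 (G = (1/8)*1 = 1/8 ≈ 0.12500)
z(M) = -1/8 + M (z(M) = M - 1*1/8 = M - 1/8 = -1/8 + M)
E = 348 (E = 2 - 1*(-346) = 2 + 346 = 348)
v(n, r) = -320 + 4*r (v(n, r) = (r*4 + 8) - 328 = (4*r + 8) - 328 = (8 + 4*r) - 328 = -320 + 4*r)
sqrt(u(385, -306) + v(E, z(6))) = sqrt(-306 + (-320 + 4*(-1/8 + 6))) = sqrt(-306 + (-320 + 4*(47/8))) = sqrt(-306 + (-320 + 47/2)) = sqrt(-306 - 593/2) = sqrt(-1205/2) = I*sqrt(2410)/2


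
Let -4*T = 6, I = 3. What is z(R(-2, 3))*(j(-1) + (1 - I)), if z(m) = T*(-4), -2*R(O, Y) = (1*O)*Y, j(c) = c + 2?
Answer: -6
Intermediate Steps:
T = -3/2 (T = -¼*6 = -3/2 ≈ -1.5000)
j(c) = 2 + c
R(O, Y) = -O*Y/2 (R(O, Y) = -1*O*Y/2 = -O*Y/2)
z(m) = 6 (z(m) = -3/2*(-4) = 6)
z(R(-2, 3))*(j(-1) + (1 - I)) = 6*((2 - 1) + (1 - 1*3)) = 6*(1 + (1 - 3)) = 6*(1 - 2) = 6*(-1) = -6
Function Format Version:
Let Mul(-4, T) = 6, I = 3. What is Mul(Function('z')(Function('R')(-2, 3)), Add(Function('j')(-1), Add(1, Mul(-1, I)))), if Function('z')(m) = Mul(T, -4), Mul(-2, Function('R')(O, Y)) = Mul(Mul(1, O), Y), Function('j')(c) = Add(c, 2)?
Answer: -6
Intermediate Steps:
T = Rational(-3, 2) (T = Mul(Rational(-1, 4), 6) = Rational(-3, 2) ≈ -1.5000)
Function('j')(c) = Add(2, c)
Function('R')(O, Y) = Mul(Rational(-1, 2), O, Y) (Function('R')(O, Y) = Mul(Rational(-1, 2), Mul(Mul(1, O), Y)) = Mul(Rational(-1, 2), Mul(O, Y)) = Mul(Rational(-1, 2), O, Y))
Function('z')(m) = 6 (Function('z')(m) = Mul(Rational(-3, 2), -4) = 6)
Mul(Function('z')(Function('R')(-2, 3)), Add(Function('j')(-1), Add(1, Mul(-1, I)))) = Mul(6, Add(Add(2, -1), Add(1, Mul(-1, 3)))) = Mul(6, Add(1, Add(1, -3))) = Mul(6, Add(1, -2)) = Mul(6, -1) = -6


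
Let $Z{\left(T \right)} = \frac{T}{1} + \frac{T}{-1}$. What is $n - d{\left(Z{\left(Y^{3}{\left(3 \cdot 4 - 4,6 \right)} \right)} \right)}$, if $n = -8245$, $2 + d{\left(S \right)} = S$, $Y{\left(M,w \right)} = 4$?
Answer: $-8243$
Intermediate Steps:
$Z{\left(T \right)} = 0$ ($Z{\left(T \right)} = T 1 + T \left(-1\right) = T - T = 0$)
$d{\left(S \right)} = -2 + S$
$n - d{\left(Z{\left(Y^{3}{\left(3 \cdot 4 - 4,6 \right)} \right)} \right)} = -8245 - \left(-2 + 0\right) = -8245 - -2 = -8245 + 2 = -8243$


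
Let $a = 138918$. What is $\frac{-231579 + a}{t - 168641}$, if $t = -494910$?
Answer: $\frac{92661}{663551} \approx 0.13964$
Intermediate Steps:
$\frac{-231579 + a}{t - 168641} = \frac{-231579 + 138918}{-494910 - 168641} = - \frac{92661}{-663551} = \left(-92661\right) \left(- \frac{1}{663551}\right) = \frac{92661}{663551}$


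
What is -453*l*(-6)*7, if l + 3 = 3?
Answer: 0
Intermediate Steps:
l = 0 (l = -3 + 3 = 0)
-453*l*(-6)*7 = -453*0*(-6)*7 = -0*7 = -453*0 = 0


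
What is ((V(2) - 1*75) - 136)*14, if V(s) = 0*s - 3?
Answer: -2996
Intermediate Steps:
V(s) = -3 (V(s) = 0 - 3 = -3)
((V(2) - 1*75) - 136)*14 = ((-3 - 1*75) - 136)*14 = ((-3 - 75) - 136)*14 = (-78 - 136)*14 = -214*14 = -2996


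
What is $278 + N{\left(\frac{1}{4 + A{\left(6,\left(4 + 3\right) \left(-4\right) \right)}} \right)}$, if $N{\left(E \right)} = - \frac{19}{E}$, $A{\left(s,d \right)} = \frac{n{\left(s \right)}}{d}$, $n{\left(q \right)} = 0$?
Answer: $202$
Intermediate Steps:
$A{\left(s,d \right)} = 0$ ($A{\left(s,d \right)} = \frac{0}{d} = 0$)
$278 + N{\left(\frac{1}{4 + A{\left(6,\left(4 + 3\right) \left(-4\right) \right)}} \right)} = 278 - \frac{19}{\frac{1}{4 + 0}} = 278 - \frac{19}{\frac{1}{4}} = 278 - 19 \frac{1}{\frac{1}{4}} = 278 - 76 = 202$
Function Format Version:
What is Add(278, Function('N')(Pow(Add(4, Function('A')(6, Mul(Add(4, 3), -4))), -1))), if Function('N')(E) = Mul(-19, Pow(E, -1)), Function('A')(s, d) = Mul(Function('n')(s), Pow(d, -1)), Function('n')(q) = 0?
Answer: 202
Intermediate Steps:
Function('A')(s, d) = 0 (Function('A')(s, d) = Mul(0, Pow(d, -1)) = 0)
Add(278, Function('N')(Pow(Add(4, Function('A')(6, Mul(Add(4, 3), -4))), -1))) = Add(278, Mul(-19, Pow(Pow(Add(4, 0), -1), -1))) = Add(278, Mul(-19, Pow(Pow(4, -1), -1))) = Add(278, Mul(-19, Pow(Rational(1, 4), -1))) = Add(278, Mul(-19, 4)) = Add(278, -76) = 202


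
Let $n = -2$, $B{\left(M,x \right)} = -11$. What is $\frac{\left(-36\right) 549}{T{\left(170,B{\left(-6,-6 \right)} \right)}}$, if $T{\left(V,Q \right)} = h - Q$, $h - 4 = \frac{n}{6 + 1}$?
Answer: $- \frac{138348}{103} \approx -1343.2$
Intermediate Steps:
$h = \frac{26}{7}$ ($h = 4 - \frac{2}{6 + 1} = 4 - \frac{2}{7} = \frac{26}{7} \approx 3.7143$)
$T{\left(V,Q \right)} = \frac{26}{7} - Q$
$\frac{\left(-36\right) 549}{T{\left(170,B{\left(-6,-6 \right)} \right)}} = \frac{\left(-36\right) 549}{\frac{26}{7} - -11} = - \frac{19764}{\frac{26}{7} + 11} = - \frac{19764}{\frac{103}{7}} = \left(-19764\right) \frac{7}{103} = - \frac{138348}{103}$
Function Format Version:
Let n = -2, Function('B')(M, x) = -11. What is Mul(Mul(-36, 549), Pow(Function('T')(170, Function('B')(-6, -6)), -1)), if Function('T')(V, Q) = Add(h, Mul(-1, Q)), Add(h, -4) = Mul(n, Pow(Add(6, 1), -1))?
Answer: Rational(-138348, 103) ≈ -1343.2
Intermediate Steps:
h = Rational(26, 7) (h = Add(4, Mul(-2, Pow(Add(6, 1), -1))) = Add(4, Mul(-2, Pow(7, -1))) = Add(4, Mul(-2, Rational(1, 7))) = Add(4, Rational(-2, 7)) = Rational(26, 7) ≈ 3.7143)
Function('T')(V, Q) = Add(Rational(26, 7), Mul(-1, Q))
Mul(Mul(-36, 549), Pow(Function('T')(170, Function('B')(-6, -6)), -1)) = Mul(Mul(-36, 549), Pow(Add(Rational(26, 7), Mul(-1, -11)), -1)) = Mul(-19764, Pow(Add(Rational(26, 7), 11), -1)) = Mul(-19764, Pow(Rational(103, 7), -1)) = Mul(-19764, Rational(7, 103)) = Rational(-138348, 103)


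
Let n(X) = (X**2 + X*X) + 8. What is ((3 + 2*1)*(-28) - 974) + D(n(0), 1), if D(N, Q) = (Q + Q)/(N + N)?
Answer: -8911/8 ≈ -1113.9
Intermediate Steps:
n(X) = 8 + 2*X**2 (n(X) = (X**2 + X**2) + 8 = 2*X**2 + 8 = 8 + 2*X**2)
D(N, Q) = Q/N (D(N, Q) = (2*Q)/((2*N)) = (2*Q)*(1/(2*N)) = Q/N)
((3 + 2*1)*(-28) - 974) + D(n(0), 1) = ((3 + 2*1)*(-28) - 974) + 1/(8 + 2*0**2) = ((3 + 2)*(-28) - 974) + 1/(8 + 2*0) = (5*(-28) - 974) + 1/(8 + 0) = (-140 - 974) + 1/8 = -1114 + 1*(1/8) = -1114 + 1/8 = -8911/8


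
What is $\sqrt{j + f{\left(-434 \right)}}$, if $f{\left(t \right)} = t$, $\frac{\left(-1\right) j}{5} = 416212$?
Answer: $i \sqrt{2081494} \approx 1442.7 i$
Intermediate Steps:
$j = -2081060$ ($j = \left(-5\right) 416212 = -2081060$)
$\sqrt{j + f{\left(-434 \right)}} = \sqrt{-2081060 - 434} = \sqrt{-2081494} = i \sqrt{2081494}$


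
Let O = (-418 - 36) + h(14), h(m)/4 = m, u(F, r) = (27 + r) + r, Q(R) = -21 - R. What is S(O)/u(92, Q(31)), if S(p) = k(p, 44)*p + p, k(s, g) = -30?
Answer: -11542/77 ≈ -149.90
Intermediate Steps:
u(F, r) = 27 + 2*r
h(m) = 4*m
O = -398 (O = (-418 - 36) + 4*14 = -454 + 56 = -398)
S(p) = -29*p (S(p) = -30*p + p = -29*p)
S(O)/u(92, Q(31)) = (-29*(-398))/(27 + 2*(-21 - 1*31)) = 11542/(27 + 2*(-21 - 31)) = 11542/(27 + 2*(-52)) = 11542/(27 - 104) = 11542/(-77) = 11542*(-1/77) = -11542/77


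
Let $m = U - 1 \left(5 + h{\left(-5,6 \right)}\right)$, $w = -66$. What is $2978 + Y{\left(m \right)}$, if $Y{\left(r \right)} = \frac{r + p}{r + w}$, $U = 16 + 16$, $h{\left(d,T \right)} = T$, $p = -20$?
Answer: $\frac{134009}{45} \approx 2978.0$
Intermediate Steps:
$U = 32$
$m = 21$ ($m = 32 - 1 \left(5 + 6\right) = 32 - 1 \cdot 11 = 32 - 11 = 21$)
$Y{\left(r \right)} = \frac{-20 + r}{-66 + r}$ ($Y{\left(r \right)} = \frac{r - 20}{r - 66} = \frac{-20 + r}{-66 + r}$)
$2978 + Y{\left(m \right)} = 2978 + \frac{-20 + 21}{-66 + 21} = 2978 + \frac{1}{-45} \cdot 1 = 2978 - \frac{1}{45} = \frac{134009}{45}$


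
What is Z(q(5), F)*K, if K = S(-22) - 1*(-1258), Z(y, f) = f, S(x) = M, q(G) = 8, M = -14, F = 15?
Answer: 18660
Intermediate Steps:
S(x) = -14
K = 1244 (K = -14 - 1*(-1258) = -14 + 1258 = 1244)
Z(q(5), F)*K = 15*1244 = 18660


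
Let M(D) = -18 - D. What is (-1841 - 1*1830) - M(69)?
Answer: -3584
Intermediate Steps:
(-1841 - 1*1830) - M(69) = (-1841 - 1*1830) - (-18 - 1*69) = (-1841 - 1830) - (-18 - 69) = -3671 - 1*(-87) = -3671 + 87 = -3584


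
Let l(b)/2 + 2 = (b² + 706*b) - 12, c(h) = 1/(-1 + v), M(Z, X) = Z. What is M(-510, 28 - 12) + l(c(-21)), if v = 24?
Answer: -252124/529 ≈ -476.60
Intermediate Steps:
c(h) = 1/23 (c(h) = 1/(-1 + 24) = 1/23)
l(b) = -28 + 2*b² + 1412*b (l(b) = -4 + 2*((b² + 706*b) - 12) = -4 + 2*(-12 + b² + 706*b) = -4 + (-24 + 2*b² + 1412*b) = -28 + 2*b² + 1412*b)
M(-510, 28 - 12) + l(c(-21)) = -510 + (-28 + 2*(1/23)² + 1412*(1/23)) = -510 + (-28 + 2*(1/529) + 1412/23) = -510 + (-28 + 2/529 + 1412/23) = -510 + 17666/529 = -252124/529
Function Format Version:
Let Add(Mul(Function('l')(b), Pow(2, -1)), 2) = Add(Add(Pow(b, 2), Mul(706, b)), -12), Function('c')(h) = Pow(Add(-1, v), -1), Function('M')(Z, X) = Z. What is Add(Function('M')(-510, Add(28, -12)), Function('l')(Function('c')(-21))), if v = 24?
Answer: Rational(-252124, 529) ≈ -476.60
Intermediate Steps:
Function('c')(h) = Rational(1, 23) (Function('c')(h) = Pow(Add(-1, 24), -1) = Pow(23, -1) = Rational(1, 23))
Function('l')(b) = Add(-28, Mul(2, Pow(b, 2)), Mul(1412, b)) (Function('l')(b) = Add(-4, Mul(2, Add(Add(Pow(b, 2), Mul(706, b)), -12))) = Add(-4, Mul(2, Add(-12, Pow(b, 2), Mul(706, b)))) = Add(-4, Add(-24, Mul(2, Pow(b, 2)), Mul(1412, b))) = Add(-28, Mul(2, Pow(b, 2)), Mul(1412, b)))
Add(Function('M')(-510, Add(28, -12)), Function('l')(Function('c')(-21))) = Add(-510, Add(-28, Mul(2, Pow(Rational(1, 23), 2)), Mul(1412, Rational(1, 23)))) = Add(-510, Add(-28, Mul(2, Rational(1, 529)), Rational(1412, 23))) = Add(-510, Add(-28, Rational(2, 529), Rational(1412, 23))) = Add(-510, Rational(17666, 529)) = Rational(-252124, 529)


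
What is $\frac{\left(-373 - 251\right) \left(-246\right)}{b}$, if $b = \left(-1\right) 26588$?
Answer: $- \frac{38376}{6647} \approx -5.7734$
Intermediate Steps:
$b = -26588$
$\frac{\left(-373 - 251\right) \left(-246\right)}{b} = \frac{\left(-373 - 251\right) \left(-246\right)}{-26588} = \left(-624\right) \left(-246\right) \left(- \frac{1}{26588}\right) = 153504 \left(- \frac{1}{26588}\right) = - \frac{38376}{6647}$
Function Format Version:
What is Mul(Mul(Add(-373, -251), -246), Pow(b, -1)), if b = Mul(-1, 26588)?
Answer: Rational(-38376, 6647) ≈ -5.7734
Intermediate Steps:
b = -26588
Mul(Mul(Add(-373, -251), -246), Pow(b, -1)) = Mul(Mul(Add(-373, -251), -246), Pow(-26588, -1)) = Mul(Mul(-624, -246), Rational(-1, 26588)) = Mul(153504, Rational(-1, 26588)) = Rational(-38376, 6647)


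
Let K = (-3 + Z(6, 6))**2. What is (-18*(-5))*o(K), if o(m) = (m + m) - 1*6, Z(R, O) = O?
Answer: 1080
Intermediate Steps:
K = 9 (K = (-3 + 6)**2 = 3**2 = 9)
o(m) = -6 + 2*m (o(m) = 2*m - 6 = -6 + 2*m)
(-18*(-5))*o(K) = (-18*(-5))*(-6 + 2*9) = 90*(-6 + 18) = 90*12 = 1080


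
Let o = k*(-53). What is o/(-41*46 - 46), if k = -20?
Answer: -265/483 ≈ -0.54865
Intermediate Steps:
o = 1060 (o = -20*(-53) = 1060)
o/(-41*46 - 46) = 1060/(-41*46 - 46) = 1060/(-1886 - 46) = 1060/(-1932) = 1060*(-1/1932) = -265/483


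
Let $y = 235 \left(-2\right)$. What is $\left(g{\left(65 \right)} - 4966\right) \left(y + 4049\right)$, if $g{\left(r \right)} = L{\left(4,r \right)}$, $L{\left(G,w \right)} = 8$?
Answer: $-17744682$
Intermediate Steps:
$g{\left(r \right)} = 8$
$y = -470$
$\left(g{\left(65 \right)} - 4966\right) \left(y + 4049\right) = \left(8 - 4966\right) \left(-470 + 4049\right) = \left(-4958\right) 3579 = -17744682$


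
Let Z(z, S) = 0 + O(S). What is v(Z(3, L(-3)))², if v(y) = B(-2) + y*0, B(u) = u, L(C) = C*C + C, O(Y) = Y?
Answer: 4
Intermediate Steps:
L(C) = C + C² (L(C) = C² + C = C + C²)
Z(z, S) = S (Z(z, S) = 0 + S = S)
v(y) = -2 (v(y) = -2 + y*0 = -2 + 0 = -2)
v(Z(3, L(-3)))² = (-2)² = 4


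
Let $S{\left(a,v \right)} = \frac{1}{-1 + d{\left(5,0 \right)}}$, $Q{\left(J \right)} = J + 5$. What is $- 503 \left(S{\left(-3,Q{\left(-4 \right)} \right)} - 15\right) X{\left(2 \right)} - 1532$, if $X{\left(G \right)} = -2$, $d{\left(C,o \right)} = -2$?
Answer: $- \frac{50872}{3} \approx -16957.0$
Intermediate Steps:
$Q{\left(J \right)} = 5 + J$
$S{\left(a,v \right)} = - \frac{1}{3}$ ($S{\left(a,v \right)} = \frac{1}{-1 - 2} = \frac{1}{-3} = - \frac{1}{3}$)
$- 503 \left(S{\left(-3,Q{\left(-4 \right)} \right)} - 15\right) X{\left(2 \right)} - 1532 = - 503 \left(- \frac{1}{3} - 15\right) \left(-2\right) - 1532 = - 503 \left(\left(- \frac{46}{3}\right) \left(-2\right)\right) - 1532 = \left(-503\right) \frac{92}{3} - 1532 = - \frac{46276}{3} - 1532 = - \frac{50872}{3}$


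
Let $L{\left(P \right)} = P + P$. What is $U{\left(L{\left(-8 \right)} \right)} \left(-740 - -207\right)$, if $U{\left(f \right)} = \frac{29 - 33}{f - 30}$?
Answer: $- \frac{1066}{23} \approx -46.348$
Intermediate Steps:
$L{\left(P \right)} = 2 P$
$U{\left(f \right)} = - \frac{4}{-30 + f}$
$U{\left(L{\left(-8 \right)} \right)} \left(-740 - -207\right) = - \frac{4}{-30 + 2 \left(-8\right)} \left(-740 - -207\right) = - \frac{4}{-30 - 16} \left(-740 + 207\right) = - \frac{4}{-46} \left(-533\right) = \left(-4\right) \left(- \frac{1}{46}\right) \left(-533\right) = \frac{2}{23} \left(-533\right) = - \frac{1066}{23}$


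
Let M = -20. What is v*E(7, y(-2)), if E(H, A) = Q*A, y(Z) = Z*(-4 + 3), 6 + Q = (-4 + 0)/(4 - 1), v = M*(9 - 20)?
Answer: -9680/3 ≈ -3226.7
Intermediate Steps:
v = 220 (v = -20*(9 - 20) = -20*(-11) = 220)
Q = -22/3 (Q = -6 + (-4 + 0)/(4 - 1) = -6 - 4/3 = -22/3 ≈ -7.3333)
y(Z) = -Z (y(Z) = Z*(-1) = -Z)
E(H, A) = -22*A/3
v*E(7, y(-2)) = 220*(-(-22)*(-2)/3) = 220*(-22/3*2) = 220*(-44/3) = -9680/3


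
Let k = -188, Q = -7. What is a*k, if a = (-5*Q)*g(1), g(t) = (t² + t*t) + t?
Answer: -19740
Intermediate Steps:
g(t) = t + 2*t² (g(t) = (t² + t²) + t = 2*t² + t = t + 2*t²)
a = 105 (a = (-5*(-7))*(1*(1 + 2*1)) = 35*(1*(1 + 2)) = 35*(1*3) = 35*3 = 105)
a*k = 105*(-188) = -19740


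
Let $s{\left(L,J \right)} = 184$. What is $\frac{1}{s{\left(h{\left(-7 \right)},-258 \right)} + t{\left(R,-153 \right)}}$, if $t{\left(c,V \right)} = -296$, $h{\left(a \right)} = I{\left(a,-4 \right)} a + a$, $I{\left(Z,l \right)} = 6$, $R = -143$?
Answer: $- \frac{1}{112} \approx -0.0089286$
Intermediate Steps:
$h{\left(a \right)} = 7 a$ ($h{\left(a \right)} = 6 a + a = 7 a$)
$\frac{1}{s{\left(h{\left(-7 \right)},-258 \right)} + t{\left(R,-153 \right)}} = \frac{1}{184 - 296} = \frac{1}{-112} = - \frac{1}{112}$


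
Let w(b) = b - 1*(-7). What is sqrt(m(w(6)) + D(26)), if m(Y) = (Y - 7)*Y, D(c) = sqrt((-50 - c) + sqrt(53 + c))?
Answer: sqrt(78 + I*sqrt(76 - sqrt(79))) ≈ 8.8439 + 0.46315*I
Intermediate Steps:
w(b) = 7 + b (w(b) = b + 7 = 7 + b)
D(c) = sqrt(-50 + sqrt(53 + c) - c)
m(Y) = Y*(-7 + Y) (m(Y) = (-7 + Y)*Y = Y*(-7 + Y))
sqrt(m(w(6)) + D(26)) = sqrt((7 + 6)*(-7 + (7 + 6)) + sqrt(-50 + sqrt(53 + 26) - 1*26)) = sqrt(13*(-7 + 13) + sqrt(-50 + sqrt(79) - 26)) = sqrt(13*6 + sqrt(-76 + sqrt(79))) = sqrt(78 + sqrt(-76 + sqrt(79)))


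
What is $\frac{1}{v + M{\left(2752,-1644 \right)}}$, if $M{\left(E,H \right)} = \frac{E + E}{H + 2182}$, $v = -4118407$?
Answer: $- \frac{269}{1107848731} \approx -2.4281 \cdot 10^{-7}$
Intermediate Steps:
$M{\left(E,H \right)} = \frac{2 E}{2182 + H}$
$\frac{1}{v + M{\left(2752,-1644 \right)}} = \frac{1}{-4118407 + 2 \cdot 2752 \frac{1}{2182 - 1644}} = \frac{1}{-4118407 + 2 \cdot 2752 \cdot \frac{1}{538}} = \frac{1}{-4118407 + \frac{2752}{269}} = \frac{1}{- \frac{1107848731}{269}} = - \frac{269}{1107848731}$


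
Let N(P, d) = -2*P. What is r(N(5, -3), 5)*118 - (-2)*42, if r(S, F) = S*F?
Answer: -5816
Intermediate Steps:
r(S, F) = F*S
r(N(5, -3), 5)*118 - (-2)*42 = (5*(-2*5))*118 - (-2)*42 = (5*(-10))*118 - 1*(-84) = -50*118 + 84 = -5900 + 84 = -5816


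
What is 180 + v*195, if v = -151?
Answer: -29265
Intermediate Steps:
180 + v*195 = 180 - 151*195 = 180 - 29445 = -29265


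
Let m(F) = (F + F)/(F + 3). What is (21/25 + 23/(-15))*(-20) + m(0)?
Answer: 208/15 ≈ 13.867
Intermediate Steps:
m(F) = 2*F/(3 + F) (m(F) = (2*F)/(3 + F) = 2*F/(3 + F))
(21/25 + 23/(-15))*(-20) + m(0) = (21/25 + 23/(-15))*(-20) + 2*0/(3 + 0) = (21*(1/25) + 23*(-1/15))*(-20) + 2*0/3 = (21/25 - 23/15)*(-20) + 2*0*(⅓) = -52/75*(-20) + 0 = 208/15 + 0 = 208/15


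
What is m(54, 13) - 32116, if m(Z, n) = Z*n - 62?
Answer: -31476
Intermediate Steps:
m(Z, n) = -62 + Z*n
m(54, 13) - 32116 = (-62 + 54*13) - 32116 = (-62 + 702) - 32116 = 640 - 32116 = -31476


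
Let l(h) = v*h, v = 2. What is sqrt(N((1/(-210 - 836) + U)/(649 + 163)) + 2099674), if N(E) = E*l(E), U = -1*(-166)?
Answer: sqrt(30912294001659954)/121336 ≈ 1449.0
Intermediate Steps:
l(h) = 2*h
U = 166
N(E) = 2*E**2 (N(E) = E*(2*E) = 2*E**2)
sqrt(N((1/(-210 - 836) + U)/(649 + 163)) + 2099674) = sqrt(2*((1/(-210 - 836) + 166)/(649 + 163))**2 + 2099674) = sqrt(2*((1/(-1046) + 166)/812)**2 + 2099674) = sqrt(2*((-1/1046 + 166)*(1/812))**2 + 2099674) = sqrt(2*((173635/1046)*(1/812))**2 + 2099674) = sqrt(2*(24805/121336)**2 + 2099674) = sqrt(2*(615288025/14722424896) + 2099674) = sqrt(615288025/7361212448 + 2099674) = sqrt(15456147000829977/7361212448) = sqrt(30912294001659954)/121336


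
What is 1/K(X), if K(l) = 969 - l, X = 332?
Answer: 1/637 ≈ 0.0015699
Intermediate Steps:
1/K(X) = 1/(969 - 1*332) = 1/(969 - 332) = 1/637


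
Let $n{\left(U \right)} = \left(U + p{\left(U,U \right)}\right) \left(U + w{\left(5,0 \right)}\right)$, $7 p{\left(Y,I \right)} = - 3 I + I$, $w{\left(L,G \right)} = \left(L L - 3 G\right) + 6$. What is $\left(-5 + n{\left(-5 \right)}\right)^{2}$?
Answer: $\frac{469225}{49} \approx 9576.0$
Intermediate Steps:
$w{\left(L,G \right)} = 6 + L^{2} - 3 G$ ($w{\left(L,G \right)} = \left(L^{2} - 3 G\right) + 6 = 6 + L^{2} - 3 G$)
$p{\left(Y,I \right)} = - \frac{2 I}{7}$ ($p{\left(Y,I \right)} = \frac{- 3 I + I}{7} = \frac{\left(-2\right) I}{7} = - \frac{2 I}{7}$)
$n{\left(U \right)} = \frac{5 U \left(31 + U\right)}{7}$ ($n{\left(U \right)} = \left(U - \frac{2 U}{7}\right) \left(U + \left(6 + 5^{2} - 0\right)\right) = \frac{5 U}{7} \left(U + \left(6 + 25 + 0\right)\right) = \frac{5 U}{7} \left(U + 31\right) = \frac{5 U}{7} \left(31 + U\right) = \frac{5 U \left(31 + U\right)}{7}$)
$\left(-5 + n{\left(-5 \right)}\right)^{2} = \left(-5 + \frac{5}{7} \left(-5\right) \left(31 - 5\right)\right)^{2} = \left(-5 + \frac{5}{7} \left(-5\right) 26\right)^{2} = \left(-5 - \frac{650}{7}\right)^{2} = \left(- \frac{685}{7}\right)^{2} = \frac{469225}{49}$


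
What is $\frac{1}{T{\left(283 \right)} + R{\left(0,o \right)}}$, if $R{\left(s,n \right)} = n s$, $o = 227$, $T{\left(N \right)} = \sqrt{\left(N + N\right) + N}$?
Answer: $\frac{\sqrt{849}}{849} \approx 0.03432$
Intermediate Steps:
$T{\left(N \right)} = \sqrt{3} \sqrt{N}$ ($T{\left(N \right)} = \sqrt{2 N + N} = \sqrt{3 N} = \sqrt{3} \sqrt{N}$)
$\frac{1}{T{\left(283 \right)} + R{\left(0,o \right)}} = \frac{1}{\sqrt{3} \sqrt{283} + 227 \cdot 0} = \frac{1}{\sqrt{849} + 0} = \frac{1}{\sqrt{849}} = \frac{\sqrt{849}}{849}$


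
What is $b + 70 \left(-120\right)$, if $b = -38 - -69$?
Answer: $-8369$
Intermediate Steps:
$b = 31$ ($b = -38 + 69 = 31$)
$b + 70 \left(-120\right) = 31 + 70 \left(-120\right) = 31 - 8400 = -8369$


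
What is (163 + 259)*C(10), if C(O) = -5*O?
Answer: -21100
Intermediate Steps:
(163 + 259)*C(10) = (163 + 259)*(-5*10) = 422*(-50) = -21100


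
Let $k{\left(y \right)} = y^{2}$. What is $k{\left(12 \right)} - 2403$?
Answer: $-2259$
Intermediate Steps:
$k{\left(12 \right)} - 2403 = 12^{2} - 2403 = 144 - 2403 = -2259$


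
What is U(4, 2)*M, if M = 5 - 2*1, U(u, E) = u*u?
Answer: 48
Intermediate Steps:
U(u, E) = u**2
M = 3 (M = 5 - 2 = 3)
U(4, 2)*M = 4**2*3 = 16*3 = 48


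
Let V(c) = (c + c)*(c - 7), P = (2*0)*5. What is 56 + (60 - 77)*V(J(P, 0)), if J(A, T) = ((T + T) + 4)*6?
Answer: -13816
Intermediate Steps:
P = 0 (P = 0*5 = 0)
J(A, T) = 24 + 12*T (J(A, T) = (2*T + 4)*6 = (4 + 2*T)*6 = 24 + 12*T)
V(c) = 2*c*(-7 + c) (V(c) = (2*c)*(-7 + c) = 2*c*(-7 + c))
56 + (60 - 77)*V(J(P, 0)) = 56 + (60 - 77)*(2*(24 + 12*0)*(-7 + (24 + 12*0))) = 56 - 34*(24 + 0)*(-7 + (24 + 0)) = 56 - 34*24*(-7 + 24) = 56 - 34*24*17 = 56 - 17*816 = 56 - 13872 = -13816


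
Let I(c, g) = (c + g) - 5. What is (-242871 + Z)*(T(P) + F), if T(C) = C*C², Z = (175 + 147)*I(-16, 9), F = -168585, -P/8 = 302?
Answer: 3479579321198535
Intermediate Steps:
P = -2416 (P = -8*302 = -2416)
I(c, g) = -5 + c + g
Z = -3864 (Z = (175 + 147)*(-5 - 16 + 9) = 322*(-12) = -3864)
T(C) = C³
(-242871 + Z)*(T(P) + F) = (-242871 - 3864)*((-2416)³ - 168585) = -246735*(-14102327296 - 168585) = -246735*(-14102495881) = 3479579321198535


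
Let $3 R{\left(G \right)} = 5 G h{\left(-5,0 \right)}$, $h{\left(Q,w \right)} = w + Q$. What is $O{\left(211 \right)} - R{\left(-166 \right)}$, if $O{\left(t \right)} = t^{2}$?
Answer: $\frac{129413}{3} \approx 43138.0$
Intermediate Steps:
$h{\left(Q,w \right)} = Q + w$
$R{\left(G \right)} = - \frac{25 G}{3}$ ($R{\left(G \right)} = \frac{5 G \left(-5 + 0\right)}{3} = \frac{5 G \left(-5\right)}{3} = \frac{\left(-25\right) G}{3} = - \frac{25 G}{3}$)
$O{\left(211 \right)} - R{\left(-166 \right)} = 211^{2} - \left(- \frac{25}{3}\right) \left(-166\right) = 44521 - \frac{4150}{3} = \frac{129413}{3}$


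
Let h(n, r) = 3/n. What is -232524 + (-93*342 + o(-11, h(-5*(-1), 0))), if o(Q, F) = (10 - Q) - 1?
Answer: -264310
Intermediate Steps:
o(Q, F) = 9 - Q
-232524 + (-93*342 + o(-11, h(-5*(-1), 0))) = -232524 + (-93*342 + (9 - 1*(-11))) = -232524 + (-31806 + (9 + 11)) = -232524 + (-31806 + 20) = -232524 - 31786 = -264310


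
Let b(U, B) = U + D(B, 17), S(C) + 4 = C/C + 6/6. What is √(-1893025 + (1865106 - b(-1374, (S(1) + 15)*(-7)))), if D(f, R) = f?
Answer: I*√26454 ≈ 162.65*I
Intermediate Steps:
S(C) = -2 (S(C) = -4 + (C/C + 6/6) = -4 + (1 + 6*(⅙)) = -4 + (1 + 1) = -4 + 2 = -2)
b(U, B) = B + U (b(U, B) = U + B = B + U)
√(-1893025 + (1865106 - b(-1374, (S(1) + 15)*(-7)))) = √(-1893025 + (1865106 - ((-2 + 15)*(-7) - 1374))) = √(-1893025 + (1865106 - (13*(-7) - 1374))) = √(-1893025 + (1865106 - (-91 - 1374))) = √(-1893025 + (1865106 - 1*(-1465))) = √(-1893025 + (1865106 + 1465)) = √(-1893025 + 1866571) = √(-26454) = I*√26454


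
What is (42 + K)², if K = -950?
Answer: 824464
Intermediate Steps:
(42 + K)² = (42 - 950)² = (-908)² = 824464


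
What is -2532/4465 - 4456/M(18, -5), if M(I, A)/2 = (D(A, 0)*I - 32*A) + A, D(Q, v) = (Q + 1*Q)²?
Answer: -2979616/1745815 ≈ -1.7067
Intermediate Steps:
D(Q, v) = 4*Q² (D(Q, v) = (Q + Q)² = (2*Q)² = 4*Q²)
M(I, A) = -62*A + 8*I*A² (M(I, A) = 2*(((4*A²)*I - 32*A) + A) = 2*((4*I*A² - 32*A) + A) = 2*((-32*A + 4*I*A²) + A) = 2*(-31*A + 4*I*A²) = -62*A + 8*I*A²)
-2532/4465 - 4456/M(18, -5) = -2532/4465 - 4456*(-1/(10*(-31 + 4*(-5)*18))) = -2532*1/4465 - 4456*(-1/(10*(-31 - 360))) = -2532/4465 - 4456/(2*(-5)*(-391)) = -2532/4465 - 4456/3910 = -2532/4465 - 4456*1/3910 = -2532/4465 - 2228/1955 = -2979616/1745815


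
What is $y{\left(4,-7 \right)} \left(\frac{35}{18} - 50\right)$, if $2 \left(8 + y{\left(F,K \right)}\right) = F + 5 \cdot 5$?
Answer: $- \frac{11245}{36} \approx -312.36$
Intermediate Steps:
$y{\left(F,K \right)} = \frac{9}{2} + \frac{F}{2}$ ($y{\left(F,K \right)} = -8 + \frac{F + 5 \cdot 5}{2} = -8 + \frac{F + 25}{2} = -8 + \frac{25 + F}{2} = -8 + \left(\frac{25}{2} + \frac{F}{2}\right) = \frac{9}{2} + \frac{F}{2}$)
$y{\left(4,-7 \right)} \left(\frac{35}{18} - 50\right) = \left(\frac{9}{2} + \frac{1}{2} \cdot 4\right) \left(\frac{35}{18} - 50\right) = \left(\frac{9}{2} + 2\right) \left(35 \cdot \frac{1}{18} - 50\right) = \frac{13 \left(\frac{35}{18} - 50\right)}{2} = \frac{13}{2} \left(- \frac{865}{18}\right) = - \frac{11245}{36}$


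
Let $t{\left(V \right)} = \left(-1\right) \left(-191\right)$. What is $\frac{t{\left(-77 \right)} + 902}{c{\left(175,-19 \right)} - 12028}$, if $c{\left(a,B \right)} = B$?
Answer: $- \frac{1093}{12047} \approx -0.090728$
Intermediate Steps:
$t{\left(V \right)} = 191$
$\frac{t{\left(-77 \right)} + 902}{c{\left(175,-19 \right)} - 12028} = \frac{191 + 902}{-19 - 12028} = \frac{1093}{-12047} = 1093 \left(- \frac{1}{12047}\right) = - \frac{1093}{12047}$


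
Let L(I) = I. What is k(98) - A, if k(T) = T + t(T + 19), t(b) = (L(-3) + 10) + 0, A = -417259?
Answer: 417364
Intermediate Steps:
t(b) = 7 (t(b) = (-3 + 10) + 0 = 7 + 0 = 7)
k(T) = 7 + T (k(T) = T + 7 = 7 + T)
k(98) - A = (7 + 98) - 1*(-417259) = 105 + 417259 = 417364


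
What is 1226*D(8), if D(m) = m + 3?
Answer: 13486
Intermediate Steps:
D(m) = 3 + m
1226*D(8) = 1226*(3 + 8) = 1226*11 = 13486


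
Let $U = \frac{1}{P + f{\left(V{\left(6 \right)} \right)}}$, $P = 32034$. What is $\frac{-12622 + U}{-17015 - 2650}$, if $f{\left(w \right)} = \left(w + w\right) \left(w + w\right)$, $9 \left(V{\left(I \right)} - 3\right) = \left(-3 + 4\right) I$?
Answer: $\frac{3645107371}{5679055350} \approx 0.64185$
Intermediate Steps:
$V{\left(I \right)} = 3 + \frac{I}{9}$ ($V{\left(I \right)} = 3 + \frac{\left(-3 + 4\right) I}{9} = 3 + \frac{1 I}{9} = 3 + \frac{I}{9}$)
$f{\left(w \right)} = 4 w^{2}$ ($f{\left(w \right)} = 2 w 2 w = 4 w^{2}$)
$U = \frac{9}{288790}$ ($U = \frac{1}{32034 + 4 \left(3 + \frac{1}{9} \cdot 6\right)^{2}} = \frac{1}{32034 + 4 \left(3 + \frac{2}{3}\right)^{2}} = \frac{1}{32034 + 4 \left(\frac{11}{3}\right)^{2}} = \frac{1}{32034 + 4 \cdot \frac{121}{9}} = \frac{1}{32034 + \frac{484}{9}} = \frac{1}{\frac{288790}{9}} = \frac{9}{288790} \approx 3.1164 \cdot 10^{-5}$)
$\frac{-12622 + U}{-17015 - 2650} = \frac{-12622 + \frac{9}{288790}}{-17015 - 2650} = - \frac{3645107371}{288790 \left(-19665\right)} = \left(- \frac{3645107371}{288790}\right) \left(- \frac{1}{19665}\right) = \frac{3645107371}{5679055350}$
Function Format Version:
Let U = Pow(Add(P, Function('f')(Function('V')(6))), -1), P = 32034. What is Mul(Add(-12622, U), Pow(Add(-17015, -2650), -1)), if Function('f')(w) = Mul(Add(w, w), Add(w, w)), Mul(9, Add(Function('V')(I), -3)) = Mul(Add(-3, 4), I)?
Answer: Rational(3645107371, 5679055350) ≈ 0.64185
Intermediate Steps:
Function('V')(I) = Add(3, Mul(Rational(1, 9), I)) (Function('V')(I) = Add(3, Mul(Rational(1, 9), Mul(Add(-3, 4), I))) = Add(3, Mul(Rational(1, 9), Mul(1, I))) = Add(3, Mul(Rational(1, 9), I)))
Function('f')(w) = Mul(4, Pow(w, 2)) (Function('f')(w) = Mul(Mul(2, w), Mul(2, w)) = Mul(4, Pow(w, 2)))
U = Rational(9, 288790) (U = Pow(Add(32034, Mul(4, Pow(Add(3, Mul(Rational(1, 9), 6)), 2))), -1) = Pow(Add(32034, Mul(4, Pow(Add(3, Rational(2, 3)), 2))), -1) = Pow(Add(32034, Mul(4, Pow(Rational(11, 3), 2))), -1) = Pow(Add(32034, Mul(4, Rational(121, 9))), -1) = Pow(Add(32034, Rational(484, 9)), -1) = Pow(Rational(288790, 9), -1) = Rational(9, 288790) ≈ 3.1164e-5)
Mul(Add(-12622, U), Pow(Add(-17015, -2650), -1)) = Mul(Add(-12622, Rational(9, 288790)), Pow(Add(-17015, -2650), -1)) = Mul(Rational(-3645107371, 288790), Pow(-19665, -1)) = Mul(Rational(-3645107371, 288790), Rational(-1, 19665)) = Rational(3645107371, 5679055350)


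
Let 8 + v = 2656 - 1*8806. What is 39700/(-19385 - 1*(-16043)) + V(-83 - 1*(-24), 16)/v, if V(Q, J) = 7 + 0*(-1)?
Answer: -122247997/10290018 ≈ -11.880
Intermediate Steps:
V(Q, J) = 7 (V(Q, J) = 7 + 0 = 7)
v = -6158 (v = -8 + (2656 - 1*8806) = -8 + (2656 - 8806) = -8 - 6150 = -6158)
39700/(-19385 - 1*(-16043)) + V(-83 - 1*(-24), 16)/v = 39700/(-19385 - 1*(-16043)) + 7/(-6158) = 39700/(-19385 + 16043) + 7*(-1/6158) = 39700/(-3342) - 7/6158 = 39700*(-1/3342) - 7/6158 = -19850/1671 - 7/6158 = -122247997/10290018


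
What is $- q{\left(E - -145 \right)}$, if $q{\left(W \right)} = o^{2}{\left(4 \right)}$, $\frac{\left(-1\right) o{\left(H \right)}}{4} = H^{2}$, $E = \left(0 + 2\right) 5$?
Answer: $-4096$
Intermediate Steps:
$E = 10$ ($E = 2 \cdot 5 = 10$)
$o{\left(H \right)} = - 4 H^{2}$
$q{\left(W \right)} = 4096$ ($q{\left(W \right)} = \left(- 4 \cdot 4^{2}\right)^{2} = \left(\left(-4\right) 16\right)^{2} = \left(-64\right)^{2} = 4096$)
$- q{\left(E - -145 \right)} = \left(-1\right) 4096 = -4096$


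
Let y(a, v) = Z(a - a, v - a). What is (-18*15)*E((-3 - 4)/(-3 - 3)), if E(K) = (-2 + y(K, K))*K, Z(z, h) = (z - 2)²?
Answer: -630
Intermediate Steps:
Z(z, h) = (-2 + z)²
y(a, v) = 4 (y(a, v) = (-2 + (a - a))² = (-2 + 0)² = (-2)² = 4)
E(K) = 2*K (E(K) = (-2 + 4)*K = 2*K)
(-18*15)*E((-3 - 4)/(-3 - 3)) = (-18*15)*(2*((-3 - 4)/(-3 - 3))) = -540*(-7/(-6)) = -540*(-7*(-⅙)) = -540*7/6 = -270*7/3 = -630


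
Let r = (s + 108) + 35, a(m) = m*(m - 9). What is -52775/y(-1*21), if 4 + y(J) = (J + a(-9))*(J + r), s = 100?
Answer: -52775/31298 ≈ -1.6862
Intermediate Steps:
a(m) = m*(-9 + m)
r = 243 (r = (100 + 108) + 35 = 208 + 35 = 243)
y(J) = -4 + (162 + J)*(243 + J) (y(J) = -4 + (J - 9*(-9 - 9))*(J + 243) = -4 + (J - 9*(-18))*(243 + J) = -4 + (J + 162)*(243 + J) = -4 + (162 + J)*(243 + J))
-52775/y(-1*21) = -52775/(39362 + (-1*21)**2 + 405*(-1*21)) = -52775/(39362 + (-21)**2 + 405*(-21)) = -52775/(39362 + 441 - 8505) = -52775/31298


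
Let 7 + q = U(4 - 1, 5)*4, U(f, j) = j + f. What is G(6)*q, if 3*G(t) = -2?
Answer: -50/3 ≈ -16.667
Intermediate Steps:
U(f, j) = f + j
G(t) = -2/3 (G(t) = (1/3)*(-2) = -2/3)
q = 25 (q = -7 + ((4 - 1) + 5)*4 = -7 + (3 + 5)*4 = -7 + 8*4 = -7 + 32 = 25)
G(6)*q = -2/3*25 = -50/3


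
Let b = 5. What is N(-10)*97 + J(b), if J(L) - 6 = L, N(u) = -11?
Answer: -1056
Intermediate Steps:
J(L) = 6 + L
N(-10)*97 + J(b) = -11*97 + (6 + 5) = -1067 + 11 = -1056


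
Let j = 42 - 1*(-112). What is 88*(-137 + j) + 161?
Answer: 1657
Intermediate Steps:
j = 154 (j = 42 + 112 = 154)
88*(-137 + j) + 161 = 88*(-137 + 154) + 161 = 88*17 + 161 = 1496 + 161 = 1657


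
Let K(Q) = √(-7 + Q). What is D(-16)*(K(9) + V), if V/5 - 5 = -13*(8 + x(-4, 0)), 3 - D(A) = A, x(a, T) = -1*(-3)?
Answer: -13110 + 19*√2 ≈ -13083.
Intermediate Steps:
x(a, T) = 3
D(A) = 3 - A
V = -690 (V = 25 + 5*(-13*(8 + 3)) = 25 + 5*(-13*11) = 25 + 5*(-143) = 25 - 715 = -690)
D(-16)*(K(9) + V) = (3 - 1*(-16))*(√(-7 + 9) - 690) = (3 + 16)*(√2 - 690) = 19*(-690 + √2) = -13110 + 19*√2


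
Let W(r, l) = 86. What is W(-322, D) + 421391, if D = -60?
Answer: 421477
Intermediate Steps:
W(-322, D) + 421391 = 86 + 421391 = 421477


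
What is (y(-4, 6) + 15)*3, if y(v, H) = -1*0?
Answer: 45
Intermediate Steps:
y(v, H) = 0
(y(-4, 6) + 15)*3 = (0 + 15)*3 = 15*3 = 45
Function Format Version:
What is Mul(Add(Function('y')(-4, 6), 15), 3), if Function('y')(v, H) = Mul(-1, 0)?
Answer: 45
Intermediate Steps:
Function('y')(v, H) = 0
Mul(Add(Function('y')(-4, 6), 15), 3) = Mul(Add(0, 15), 3) = Mul(15, 3) = 45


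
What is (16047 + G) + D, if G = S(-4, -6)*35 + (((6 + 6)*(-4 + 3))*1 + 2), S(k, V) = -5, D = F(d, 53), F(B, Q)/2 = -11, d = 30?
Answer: 15840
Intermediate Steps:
F(B, Q) = -22 (F(B, Q) = 2*(-11) = -22)
D = -22
G = -185 (G = -5*35 + (((6 + 6)*(-4 + 3))*1 + 2) = -175 + ((12*(-1))*1 + 2) = -175 + (-12*1 + 2) = -175 + (-12 + 2) = -175 - 10 = -185)
(16047 + G) + D = (16047 - 185) - 22 = 15862 - 22 = 15840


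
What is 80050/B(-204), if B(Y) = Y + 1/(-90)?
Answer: -7204500/18361 ≈ -392.38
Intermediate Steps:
B(Y) = -1/90 + Y (B(Y) = Y - 1/90 = -1/90 + Y)
80050/B(-204) = 80050/(-1/90 - 204) = 80050/(-18361/90) = 80050*(-90/18361) = -7204500/18361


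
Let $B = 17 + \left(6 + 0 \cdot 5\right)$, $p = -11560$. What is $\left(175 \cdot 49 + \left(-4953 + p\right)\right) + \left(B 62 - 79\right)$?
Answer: $-6591$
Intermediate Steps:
$B = 23$ ($B = 17 + \left(6 + 0\right) = 17 + 6 = 23$)
$\left(175 \cdot 49 + \left(-4953 + p\right)\right) + \left(B 62 - 79\right) = \left(175 \cdot 49 - 16513\right) + \left(23 \cdot 62 - 79\right) = \left(8575 - 16513\right) + \left(1426 - 79\right) = -7938 + 1347 = -6591$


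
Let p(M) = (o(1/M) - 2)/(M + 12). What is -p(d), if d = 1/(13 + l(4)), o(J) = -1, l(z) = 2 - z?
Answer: 33/133 ≈ 0.24812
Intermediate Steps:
d = 1/11 (d = 1/(13 + (2 - 1*4)) = 1/(13 + (2 - 4)) = 1/(13 - 2) = 1/11 ≈ 0.090909)
p(M) = -3/(12 + M) (p(M) = (-1 - 2)/(M + 12) = -3/(12 + M))
-p(d) = -(-3)/(12 + 1/11) = -(-3)/133/11 = -(-3)*11/133 = -1*(-33/133) = 33/133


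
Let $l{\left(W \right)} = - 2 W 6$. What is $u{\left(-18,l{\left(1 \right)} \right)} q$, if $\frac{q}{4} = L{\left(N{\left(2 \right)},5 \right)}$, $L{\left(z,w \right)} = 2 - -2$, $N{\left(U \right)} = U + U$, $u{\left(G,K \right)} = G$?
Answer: $-288$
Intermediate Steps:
$l{\left(W \right)} = - 12 W$
$N{\left(U \right)} = 2 U$
$L{\left(z,w \right)} = 4$ ($L{\left(z,w \right)} = 2 + 2 = 4$)
$q = 16$ ($q = 4 \cdot 4 = 16$)
$u{\left(-18,l{\left(1 \right)} \right)} q = \left(-18\right) 16 = -288$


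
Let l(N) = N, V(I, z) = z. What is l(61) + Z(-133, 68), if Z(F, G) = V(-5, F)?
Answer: -72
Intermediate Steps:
Z(F, G) = F
l(61) + Z(-133, 68) = 61 - 133 = -72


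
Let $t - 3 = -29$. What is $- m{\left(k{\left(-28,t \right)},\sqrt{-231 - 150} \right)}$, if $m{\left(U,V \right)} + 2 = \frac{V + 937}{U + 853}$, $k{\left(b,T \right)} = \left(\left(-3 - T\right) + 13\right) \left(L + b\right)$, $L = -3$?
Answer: $\frac{1463}{263} + \frac{i \sqrt{381}}{263} \approx 5.5627 + 0.074218 i$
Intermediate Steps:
$t = -26$ ($t = 3 - 29 = -26$)
$k{\left(b,T \right)} = \left(-3 + b\right) \left(10 - T\right)$ ($k{\left(b,T \right)} = \left(\left(-3 - T\right) + 13\right) \left(-3 + b\right) = \left(10 - T\right) \left(-3 + b\right) = \left(-3 + b\right) \left(10 - T\right)$)
$m{\left(U,V \right)} = -2 + \frac{937 + V}{853 + U}$ ($m{\left(U,V \right)} = -2 + \frac{V + 937}{U + 853} = -2 + \frac{937 + V}{853 + U}$)
$- m{\left(k{\left(-28,t \right)},\sqrt{-231 - 150} \right)} = - \frac{-769 + \sqrt{-231 - 150} - 2 \left(-30 + 3 \left(-26\right) + 10 \left(-28\right) - \left(-26\right) \left(-28\right)\right)}{853 + \left(-30 + 3 \left(-26\right) + 10 \left(-28\right) - \left(-26\right) \left(-28\right)\right)} = - \frac{-769 + \sqrt{-381} - 2 \left(-30 - 78 - 280 - 728\right)}{853 - 1116} = - \frac{-769 + i \sqrt{381} - -2232}{853 - 1116} = - \frac{-769 + i \sqrt{381} + 2232}{-263} = - \frac{\left(-1\right) \left(1463 + i \sqrt{381}\right)}{263} = - (- \frac{1463}{263} - \frac{i \sqrt{381}}{263}) = \frac{1463}{263} + \frac{i \sqrt{381}}{263}$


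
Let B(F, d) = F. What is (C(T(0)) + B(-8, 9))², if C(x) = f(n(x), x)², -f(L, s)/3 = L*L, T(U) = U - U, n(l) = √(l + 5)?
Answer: 47089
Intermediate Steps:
n(l) = √(5 + l)
T(U) = 0
f(L, s) = -3*L² (f(L, s) = -3*L*L = -3*L²)
C(x) = (-15 - 3*x)² (C(x) = (-(15 + 3*x))² = (-3*(5 + x))² = (-15 - 3*x)²)
(C(T(0)) + B(-8, 9))² = (9*(5 + 0)² - 8)² = (9*5² - 8)² = (9*25 - 8)² = (225 - 8)² = 217² = 47089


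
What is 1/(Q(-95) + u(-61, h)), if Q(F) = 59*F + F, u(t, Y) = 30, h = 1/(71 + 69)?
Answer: -1/5670 ≈ -0.00017637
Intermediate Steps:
h = 1/140 ≈ 0.0071429
Q(F) = 60*F
1/(Q(-95) + u(-61, h)) = 1/(60*(-95) + 30) = 1/(-5700 + 30) = 1/(-5670) = -1/5670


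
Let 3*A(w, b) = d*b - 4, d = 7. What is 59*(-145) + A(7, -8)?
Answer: -8575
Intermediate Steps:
A(w, b) = -4/3 + 7*b/3 (A(w, b) = (7*b - 4)/3 = (-4 + 7*b)/3 = -4/3 + 7*b/3)
59*(-145) + A(7, -8) = 59*(-145) + (-4/3 + (7/3)*(-8)) = -8555 + (-4/3 - 56/3) = -8555 - 20 = -8575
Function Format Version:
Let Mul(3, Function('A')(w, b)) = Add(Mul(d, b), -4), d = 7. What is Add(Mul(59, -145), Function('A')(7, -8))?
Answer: -8575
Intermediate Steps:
Function('A')(w, b) = Add(Rational(-4, 3), Mul(Rational(7, 3), b)) (Function('A')(w, b) = Mul(Rational(1, 3), Add(Mul(7, b), -4)) = Mul(Rational(1, 3), Add(-4, Mul(7, b))) = Add(Rational(-4, 3), Mul(Rational(7, 3), b)))
Add(Mul(59, -145), Function('A')(7, -8)) = Add(Mul(59, -145), Add(Rational(-4, 3), Mul(Rational(7, 3), -8))) = Add(-8555, Add(Rational(-4, 3), Rational(-56, 3))) = Add(-8555, -20) = -8575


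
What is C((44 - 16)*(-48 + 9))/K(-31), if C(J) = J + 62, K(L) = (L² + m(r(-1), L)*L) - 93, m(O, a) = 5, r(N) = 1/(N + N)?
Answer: -1030/713 ≈ -1.4446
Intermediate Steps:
r(N) = 1/(2*N)
K(L) = -93 + L² + 5*L (K(L) = (L² + 5*L) - 93 = -93 + L² + 5*L)
C(J) = 62 + J
C((44 - 16)*(-48 + 9))/K(-31) = (62 + (44 - 16)*(-48 + 9))/(-93 + (-31)² + 5*(-31)) = (62 + 28*(-39))/(-93 + 961 - 155) = (62 - 1092)/713 = -1030*1/713 = -1030/713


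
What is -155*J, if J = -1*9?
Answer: 1395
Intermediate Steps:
J = -9
-155*J = -155*(-9) = 1395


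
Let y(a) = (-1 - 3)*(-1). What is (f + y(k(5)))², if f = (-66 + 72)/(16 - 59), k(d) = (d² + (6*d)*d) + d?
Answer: 27556/1849 ≈ 14.903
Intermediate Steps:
k(d) = d + 7*d² (k(d) = (d² + 6*d²) + d = 7*d² + d = d + 7*d²)
y(a) = 4 (y(a) = -4*(-1) = 4)
f = -6/43 (f = 6/(-43) = 6*(-1/43) = -6/43 ≈ -0.13953)
(f + y(k(5)))² = (-6/43 + 4)² = (166/43)² = 27556/1849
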